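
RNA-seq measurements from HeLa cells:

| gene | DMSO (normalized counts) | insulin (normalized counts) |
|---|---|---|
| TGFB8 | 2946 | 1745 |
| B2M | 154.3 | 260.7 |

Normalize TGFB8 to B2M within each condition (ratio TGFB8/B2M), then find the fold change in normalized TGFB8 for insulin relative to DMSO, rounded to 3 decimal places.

TGFB8/B2M (DMSO) = 2946 / 154.3 = 19.093
TGFB8/B2M (insulin) = 1745 / 260.7 = 6.6935
Fold change = 6.6935 / 19.093 = 0.3506

0.351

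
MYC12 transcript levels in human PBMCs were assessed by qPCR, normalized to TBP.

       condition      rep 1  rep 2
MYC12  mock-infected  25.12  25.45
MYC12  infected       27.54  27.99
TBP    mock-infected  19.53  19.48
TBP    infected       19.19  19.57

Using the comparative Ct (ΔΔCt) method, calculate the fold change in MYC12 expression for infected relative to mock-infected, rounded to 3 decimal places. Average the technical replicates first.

Mean Ct: MYC12 mock-infected 25.285; MYC12 infected 27.765; TBP mock-infected 19.505; TBP infected 19.380
ΔCt(mock-infected) = 25.285 − 19.505 = 5.780
ΔCt(infected) = 27.765 − 19.380 = 8.385
ΔΔCt = 8.385 − 5.780 = 2.605
Fold change = 2^(−2.605) = 0.1644

0.164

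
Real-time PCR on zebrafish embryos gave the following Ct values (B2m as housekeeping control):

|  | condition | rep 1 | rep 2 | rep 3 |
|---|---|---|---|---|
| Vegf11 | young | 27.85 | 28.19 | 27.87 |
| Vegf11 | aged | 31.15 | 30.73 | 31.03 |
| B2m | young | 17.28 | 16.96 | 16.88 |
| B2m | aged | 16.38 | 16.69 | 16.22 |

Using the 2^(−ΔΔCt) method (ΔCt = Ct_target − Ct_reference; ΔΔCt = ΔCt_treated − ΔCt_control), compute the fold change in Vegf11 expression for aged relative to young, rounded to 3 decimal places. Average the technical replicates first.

0.082

Mean Ct: Vegf11 young 27.970; Vegf11 aged 30.970; B2m young 17.040; B2m aged 16.430
ΔCt(young) = 27.970 − 17.040 = 10.930
ΔCt(aged) = 30.970 − 16.430 = 14.540
ΔΔCt = 14.540 − 10.930 = 3.610
Fold change = 2^(−3.610) = 0.0819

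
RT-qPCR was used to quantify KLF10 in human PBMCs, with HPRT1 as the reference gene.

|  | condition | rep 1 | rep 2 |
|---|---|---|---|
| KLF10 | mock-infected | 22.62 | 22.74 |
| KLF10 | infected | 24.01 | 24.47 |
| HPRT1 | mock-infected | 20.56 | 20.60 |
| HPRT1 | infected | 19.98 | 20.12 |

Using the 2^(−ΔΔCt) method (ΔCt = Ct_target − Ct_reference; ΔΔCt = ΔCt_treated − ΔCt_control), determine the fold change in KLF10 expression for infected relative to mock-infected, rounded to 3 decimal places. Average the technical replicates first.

Mean Ct: KLF10 mock-infected 22.680; KLF10 infected 24.240; HPRT1 mock-infected 20.580; HPRT1 infected 20.050
ΔCt(mock-infected) = 22.680 − 20.580 = 2.100
ΔCt(infected) = 24.240 − 20.050 = 4.190
ΔΔCt = 4.190 − 2.100 = 2.090
Fold change = 2^(−2.090) = 0.2349

0.235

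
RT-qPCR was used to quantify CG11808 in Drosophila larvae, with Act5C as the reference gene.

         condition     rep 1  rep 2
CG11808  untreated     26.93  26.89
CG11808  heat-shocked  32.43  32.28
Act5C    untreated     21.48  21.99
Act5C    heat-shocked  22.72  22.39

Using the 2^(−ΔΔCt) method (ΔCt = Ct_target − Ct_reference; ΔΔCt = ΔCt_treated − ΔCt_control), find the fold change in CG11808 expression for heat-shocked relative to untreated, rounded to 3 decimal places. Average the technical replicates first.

0.041

Mean Ct: CG11808 untreated 26.910; CG11808 heat-shocked 32.355; Act5C untreated 21.735; Act5C heat-shocked 22.555
ΔCt(untreated) = 26.910 − 21.735 = 5.175
ΔCt(heat-shocked) = 32.355 − 22.555 = 9.800
ΔΔCt = 9.800 − 5.175 = 4.625
Fold change = 2^(−4.625) = 0.0405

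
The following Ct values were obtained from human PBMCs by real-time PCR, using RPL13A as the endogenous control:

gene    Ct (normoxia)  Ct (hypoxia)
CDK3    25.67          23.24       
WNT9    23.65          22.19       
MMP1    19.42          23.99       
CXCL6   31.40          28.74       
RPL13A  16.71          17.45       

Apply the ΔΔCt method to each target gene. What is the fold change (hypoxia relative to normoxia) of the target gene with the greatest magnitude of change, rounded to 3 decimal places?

0.070

CDK3: ΔΔCt = (23.24−17.45) − (25.67−16.71) = 5.79 − 8.96 = -3.17; fold change = 2^3.17 = 9.000
WNT9: ΔΔCt = (22.19−17.45) − (23.65−16.71) = 4.74 − 6.94 = -2.20; fold change = 2^2.20 = 4.595
MMP1: ΔΔCt = (23.99−17.45) − (19.42−16.71) = 6.54 − 2.71 = 3.83; fold change = 2^-3.83 = 0.070
CXCL6: ΔΔCt = (28.74−17.45) − (31.40−16.71) = 11.29 − 14.69 = -3.40; fold change = 2^3.40 = 10.556
MMP1 has the largest |ΔΔCt| = 3.83.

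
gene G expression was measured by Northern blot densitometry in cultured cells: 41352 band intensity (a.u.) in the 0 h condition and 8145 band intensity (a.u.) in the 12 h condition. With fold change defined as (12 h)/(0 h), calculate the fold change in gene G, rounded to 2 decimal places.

Fold change = 8145 / 41352 = 0.197
gene G is downregulated.

0.20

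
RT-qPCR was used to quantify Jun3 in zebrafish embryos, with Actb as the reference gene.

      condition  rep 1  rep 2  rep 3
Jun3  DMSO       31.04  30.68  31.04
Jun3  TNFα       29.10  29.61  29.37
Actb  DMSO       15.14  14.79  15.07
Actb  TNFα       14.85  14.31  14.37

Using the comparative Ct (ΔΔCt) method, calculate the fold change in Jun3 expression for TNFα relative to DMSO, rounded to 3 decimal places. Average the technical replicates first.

2.099

Mean Ct: Jun3 DMSO 30.920; Jun3 TNFα 29.360; Actb DMSO 15.000; Actb TNFα 14.510
ΔCt(DMSO) = 30.920 − 15.000 = 15.920
ΔCt(TNFα) = 29.360 − 14.510 = 14.850
ΔΔCt = 14.850 − 15.920 = -1.070
Fold change = 2^(−(-1.070)) = 2^1.070 = 2.0994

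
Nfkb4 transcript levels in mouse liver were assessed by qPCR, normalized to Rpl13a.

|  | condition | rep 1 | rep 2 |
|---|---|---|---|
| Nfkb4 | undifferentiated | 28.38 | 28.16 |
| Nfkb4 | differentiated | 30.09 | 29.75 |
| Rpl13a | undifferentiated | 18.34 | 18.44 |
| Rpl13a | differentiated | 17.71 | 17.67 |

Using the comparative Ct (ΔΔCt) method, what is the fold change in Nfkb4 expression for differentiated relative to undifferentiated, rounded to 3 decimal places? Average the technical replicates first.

0.196

Mean Ct: Nfkb4 undifferentiated 28.270; Nfkb4 differentiated 29.920; Rpl13a undifferentiated 18.390; Rpl13a differentiated 17.690
ΔCt(undifferentiated) = 28.270 − 18.390 = 9.880
ΔCt(differentiated) = 29.920 − 17.690 = 12.230
ΔΔCt = 12.230 − 9.880 = 2.350
Fold change = 2^(−2.350) = 0.1961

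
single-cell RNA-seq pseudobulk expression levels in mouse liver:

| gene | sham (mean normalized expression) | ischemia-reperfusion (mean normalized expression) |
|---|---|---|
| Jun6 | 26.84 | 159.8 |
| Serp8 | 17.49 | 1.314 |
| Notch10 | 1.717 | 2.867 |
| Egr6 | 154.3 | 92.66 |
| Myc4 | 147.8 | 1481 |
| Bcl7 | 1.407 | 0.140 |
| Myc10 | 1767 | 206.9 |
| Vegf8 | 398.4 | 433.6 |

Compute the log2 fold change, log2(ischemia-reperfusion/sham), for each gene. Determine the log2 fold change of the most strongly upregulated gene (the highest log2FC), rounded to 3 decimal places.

log2(159.8/26.84) = 2.574  (Jun6)
log2(1.314/17.49) = -3.734  (Serp8)
log2(2.867/1.717) = 0.740  (Notch10)
log2(92.66/154.3) = -0.736  (Egr6)
log2(1481/147.8) = 3.325  (Myc4)
log2(0.140/1.407) = -3.329  (Bcl7)
log2(206.9/1767) = -3.094  (Myc10)
log2(433.6/398.4) = 0.122  (Vegf8)
Myc4 is most strongly upregulated.

3.325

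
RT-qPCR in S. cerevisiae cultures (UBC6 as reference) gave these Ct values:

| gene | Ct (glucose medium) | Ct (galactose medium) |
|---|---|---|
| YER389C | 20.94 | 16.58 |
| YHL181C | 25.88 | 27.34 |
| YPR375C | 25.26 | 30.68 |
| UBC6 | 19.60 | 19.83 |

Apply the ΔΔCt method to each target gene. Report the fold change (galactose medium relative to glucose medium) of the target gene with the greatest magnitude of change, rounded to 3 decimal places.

0.027

YER389C: ΔΔCt = (16.58−19.83) − (20.94−19.60) = -3.25 − 1.34 = -4.59; fold change = 2^4.59 = 24.084
YHL181C: ΔΔCt = (27.34−19.83) − (25.88−19.60) = 7.51 − 6.28 = 1.23; fold change = 2^-1.23 = 0.426
YPR375C: ΔΔCt = (30.68−19.83) − (25.26−19.60) = 10.85 − 5.66 = 5.19; fold change = 2^-5.19 = 0.027
YPR375C has the largest |ΔΔCt| = 5.19.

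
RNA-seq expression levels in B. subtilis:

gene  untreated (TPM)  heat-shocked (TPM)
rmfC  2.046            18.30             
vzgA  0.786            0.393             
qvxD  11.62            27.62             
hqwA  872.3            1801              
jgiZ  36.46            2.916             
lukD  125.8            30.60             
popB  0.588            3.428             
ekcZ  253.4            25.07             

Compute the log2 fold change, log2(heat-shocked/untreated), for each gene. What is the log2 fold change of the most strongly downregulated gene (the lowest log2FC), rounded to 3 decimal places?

log2(18.30/2.046) = 3.161  (rmfC)
log2(0.393/0.786) = -1.000  (vzgA)
log2(27.62/11.62) = 1.249  (qvxD)
log2(1801/872.3) = 1.046  (hqwA)
log2(2.916/36.46) = -3.644  (jgiZ)
log2(30.60/125.8) = -2.040  (lukD)
log2(3.428/0.588) = 2.543  (popB)
log2(25.07/253.4) = -3.337  (ekcZ)
jgiZ is most strongly downregulated.

-3.644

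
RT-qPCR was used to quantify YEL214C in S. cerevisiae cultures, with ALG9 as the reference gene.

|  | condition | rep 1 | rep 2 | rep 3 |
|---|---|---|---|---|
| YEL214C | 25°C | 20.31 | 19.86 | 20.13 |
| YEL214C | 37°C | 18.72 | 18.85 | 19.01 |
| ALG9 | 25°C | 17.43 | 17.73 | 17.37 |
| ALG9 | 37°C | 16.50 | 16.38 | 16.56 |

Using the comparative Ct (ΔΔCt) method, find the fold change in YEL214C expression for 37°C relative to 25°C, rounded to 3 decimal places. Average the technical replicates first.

Mean Ct: YEL214C 25°C 20.100; YEL214C 37°C 18.860; ALG9 25°C 17.510; ALG9 37°C 16.480
ΔCt(25°C) = 20.100 − 17.510 = 2.590
ΔCt(37°C) = 18.860 − 16.480 = 2.380
ΔΔCt = 2.380 − 2.590 = -0.210
Fold change = 2^(−(-0.210)) = 2^0.210 = 1.1567

1.157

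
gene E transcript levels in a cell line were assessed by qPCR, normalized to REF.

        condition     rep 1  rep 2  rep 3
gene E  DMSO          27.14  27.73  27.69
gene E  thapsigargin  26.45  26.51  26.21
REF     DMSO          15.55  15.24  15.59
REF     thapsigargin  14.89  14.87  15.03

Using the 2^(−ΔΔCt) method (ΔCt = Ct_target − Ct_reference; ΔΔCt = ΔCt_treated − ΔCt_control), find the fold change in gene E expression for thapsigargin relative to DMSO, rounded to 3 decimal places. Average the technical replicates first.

Mean Ct: gene E DMSO 27.520; gene E thapsigargin 26.390; REF DMSO 15.460; REF thapsigargin 14.930
ΔCt(DMSO) = 27.520 − 15.460 = 12.060
ΔCt(thapsigargin) = 26.390 − 14.930 = 11.460
ΔΔCt = 11.460 − 12.060 = -0.600
Fold change = 2^(−(-0.600)) = 2^0.600 = 1.5157

1.516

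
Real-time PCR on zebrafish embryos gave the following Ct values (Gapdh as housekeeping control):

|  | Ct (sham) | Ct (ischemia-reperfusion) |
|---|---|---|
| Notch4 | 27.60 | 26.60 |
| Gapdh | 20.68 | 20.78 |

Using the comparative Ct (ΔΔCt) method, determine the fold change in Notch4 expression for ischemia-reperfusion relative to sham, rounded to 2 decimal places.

ΔCt(sham) = 27.600 − 20.680 = 6.920
ΔCt(ischemia-reperfusion) = 26.600 − 20.780 = 5.820
ΔΔCt = 5.820 − 6.920 = -1.100
Fold change = 2^(−(-1.100)) = 2^1.100 = 2.144

2.14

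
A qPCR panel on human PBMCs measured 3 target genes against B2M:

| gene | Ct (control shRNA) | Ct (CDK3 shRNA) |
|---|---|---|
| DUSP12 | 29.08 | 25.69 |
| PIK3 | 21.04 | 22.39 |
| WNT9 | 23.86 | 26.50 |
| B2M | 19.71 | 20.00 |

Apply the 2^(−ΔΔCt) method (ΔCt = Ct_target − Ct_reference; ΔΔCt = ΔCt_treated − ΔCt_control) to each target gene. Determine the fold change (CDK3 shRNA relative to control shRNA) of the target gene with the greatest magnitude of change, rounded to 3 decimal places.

DUSP12: ΔΔCt = (25.69−20.00) − (29.08−19.71) = 5.69 − 9.37 = -3.68; fold change = 2^3.68 = 12.817
PIK3: ΔΔCt = (22.39−20.00) − (21.04−19.71) = 2.39 − 1.33 = 1.06; fold change = 2^-1.06 = 0.480
WNT9: ΔΔCt = (26.50−20.00) − (23.86−19.71) = 6.50 − 4.15 = 2.35; fold change = 2^-2.35 = 0.196
DUSP12 has the largest |ΔΔCt| = 3.68.

12.817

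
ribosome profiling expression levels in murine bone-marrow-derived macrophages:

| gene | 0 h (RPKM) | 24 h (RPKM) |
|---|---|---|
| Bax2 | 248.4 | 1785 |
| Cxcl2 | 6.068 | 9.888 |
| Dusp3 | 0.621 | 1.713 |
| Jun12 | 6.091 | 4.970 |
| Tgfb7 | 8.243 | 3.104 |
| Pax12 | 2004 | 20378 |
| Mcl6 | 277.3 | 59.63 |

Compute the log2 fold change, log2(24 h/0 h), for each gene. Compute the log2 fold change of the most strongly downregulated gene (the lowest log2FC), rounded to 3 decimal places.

-2.217

log2(1785/248.4) = 2.845  (Bax2)
log2(9.888/6.068) = 0.704  (Cxcl2)
log2(1.713/0.621) = 1.464  (Dusp3)
log2(4.970/6.091) = -0.293  (Jun12)
log2(3.104/8.243) = -1.409  (Tgfb7)
log2(20378/2004) = 3.346  (Pax12)
log2(59.63/277.3) = -2.217  (Mcl6)
Mcl6 is most strongly downregulated.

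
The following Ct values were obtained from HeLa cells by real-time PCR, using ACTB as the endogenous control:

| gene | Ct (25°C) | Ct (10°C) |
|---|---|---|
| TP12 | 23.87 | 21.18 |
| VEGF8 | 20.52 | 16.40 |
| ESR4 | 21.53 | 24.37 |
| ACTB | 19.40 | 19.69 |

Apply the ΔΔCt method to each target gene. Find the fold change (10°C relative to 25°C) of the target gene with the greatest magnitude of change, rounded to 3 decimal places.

21.259

TP12: ΔΔCt = (21.18−19.69) − (23.87−19.40) = 1.49 − 4.47 = -2.98; fold change = 2^2.98 = 7.890
VEGF8: ΔΔCt = (16.40−19.69) − (20.52−19.40) = -3.29 − 1.12 = -4.41; fold change = 2^4.41 = 21.259
ESR4: ΔΔCt = (24.37−19.69) − (21.53−19.40) = 4.68 − 2.13 = 2.55; fold change = 2^-2.55 = 0.171
VEGF8 has the largest |ΔΔCt| = 4.41.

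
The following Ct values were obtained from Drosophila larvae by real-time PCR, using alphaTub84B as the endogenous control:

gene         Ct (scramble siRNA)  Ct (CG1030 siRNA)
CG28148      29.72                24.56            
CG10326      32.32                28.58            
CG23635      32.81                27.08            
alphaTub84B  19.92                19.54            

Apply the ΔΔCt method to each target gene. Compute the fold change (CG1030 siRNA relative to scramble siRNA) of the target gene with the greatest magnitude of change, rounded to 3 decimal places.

CG28148: ΔΔCt = (24.56−19.54) − (29.72−19.92) = 5.02 − 9.80 = -4.78; fold change = 2^4.78 = 27.474
CG10326: ΔΔCt = (28.58−19.54) − (32.32−19.92) = 9.04 − 12.40 = -3.36; fold change = 2^3.36 = 10.267
CG23635: ΔΔCt = (27.08−19.54) − (32.81−19.92) = 7.54 − 12.89 = -5.35; fold change = 2^5.35 = 40.786
CG23635 has the largest |ΔΔCt| = 5.35.

40.786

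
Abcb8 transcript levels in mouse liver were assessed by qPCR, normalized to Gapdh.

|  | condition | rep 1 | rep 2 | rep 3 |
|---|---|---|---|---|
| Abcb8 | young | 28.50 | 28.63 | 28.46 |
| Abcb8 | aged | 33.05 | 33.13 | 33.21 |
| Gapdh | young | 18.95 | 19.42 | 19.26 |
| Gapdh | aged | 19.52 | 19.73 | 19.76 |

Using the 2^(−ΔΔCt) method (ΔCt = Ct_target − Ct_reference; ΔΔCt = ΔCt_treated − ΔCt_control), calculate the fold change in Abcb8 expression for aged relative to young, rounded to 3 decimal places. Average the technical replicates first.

Mean Ct: Abcb8 young 28.530; Abcb8 aged 33.130; Gapdh young 19.210; Gapdh aged 19.670
ΔCt(young) = 28.530 − 19.210 = 9.320
ΔCt(aged) = 33.130 − 19.670 = 13.460
ΔΔCt = 13.460 − 9.320 = 4.140
Fold change = 2^(−4.140) = 0.0567

0.057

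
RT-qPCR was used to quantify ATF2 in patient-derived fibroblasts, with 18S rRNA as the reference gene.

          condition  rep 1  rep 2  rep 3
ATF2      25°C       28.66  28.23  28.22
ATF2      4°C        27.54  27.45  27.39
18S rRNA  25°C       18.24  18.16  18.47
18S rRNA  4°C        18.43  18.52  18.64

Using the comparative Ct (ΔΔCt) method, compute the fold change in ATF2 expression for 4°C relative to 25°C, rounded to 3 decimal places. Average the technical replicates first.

Mean Ct: ATF2 25°C 28.370; ATF2 4°C 27.460; 18S rRNA 25°C 18.290; 18S rRNA 4°C 18.530
ΔCt(25°C) = 28.370 − 18.290 = 10.080
ΔCt(4°C) = 27.460 − 18.530 = 8.930
ΔΔCt = 8.930 − 10.080 = -1.150
Fold change = 2^(−(-1.150)) = 2^1.150 = 2.2191

2.219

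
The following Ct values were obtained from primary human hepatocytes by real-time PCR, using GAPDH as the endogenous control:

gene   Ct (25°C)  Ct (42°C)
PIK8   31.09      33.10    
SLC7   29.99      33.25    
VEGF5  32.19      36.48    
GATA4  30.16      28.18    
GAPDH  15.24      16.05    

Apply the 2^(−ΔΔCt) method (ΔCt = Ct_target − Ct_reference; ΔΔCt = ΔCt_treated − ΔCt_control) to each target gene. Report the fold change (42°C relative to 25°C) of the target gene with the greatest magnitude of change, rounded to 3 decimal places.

PIK8: ΔΔCt = (33.10−16.05) − (31.09−15.24) = 17.05 − 15.85 = 1.20; fold change = 2^-1.20 = 0.435
SLC7: ΔΔCt = (33.25−16.05) − (29.99−15.24) = 17.20 − 14.75 = 2.45; fold change = 2^-2.45 = 0.183
VEGF5: ΔΔCt = (36.48−16.05) − (32.19−15.24) = 20.43 − 16.95 = 3.48; fold change = 2^-3.48 = 0.090
GATA4: ΔΔCt = (28.18−16.05) − (30.16−15.24) = 12.13 − 14.92 = -2.79; fold change = 2^2.79 = 6.916
VEGF5 has the largest |ΔΔCt| = 3.48.

0.090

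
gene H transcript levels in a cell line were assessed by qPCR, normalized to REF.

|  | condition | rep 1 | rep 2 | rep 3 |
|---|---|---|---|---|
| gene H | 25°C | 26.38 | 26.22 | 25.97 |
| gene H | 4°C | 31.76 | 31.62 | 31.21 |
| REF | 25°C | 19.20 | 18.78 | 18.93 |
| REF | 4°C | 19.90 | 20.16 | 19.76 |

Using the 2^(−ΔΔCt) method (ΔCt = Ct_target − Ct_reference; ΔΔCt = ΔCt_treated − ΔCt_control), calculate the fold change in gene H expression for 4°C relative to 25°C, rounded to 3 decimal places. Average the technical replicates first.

Mean Ct: gene H 25°C 26.190; gene H 4°C 31.530; REF 25°C 18.970; REF 4°C 19.940
ΔCt(25°C) = 26.190 − 18.970 = 7.220
ΔCt(4°C) = 31.530 − 19.940 = 11.590
ΔΔCt = 11.590 − 7.220 = 4.370
Fold change = 2^(−4.370) = 0.0484

0.048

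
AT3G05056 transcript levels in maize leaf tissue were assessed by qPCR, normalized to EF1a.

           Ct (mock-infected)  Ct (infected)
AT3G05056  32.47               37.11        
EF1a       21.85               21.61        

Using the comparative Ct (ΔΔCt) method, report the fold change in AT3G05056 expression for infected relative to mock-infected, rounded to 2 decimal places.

ΔCt(mock-infected) = 32.470 − 21.850 = 10.620
ΔCt(infected) = 37.110 − 21.610 = 15.500
ΔΔCt = 15.500 − 10.620 = 4.880
Fold change = 2^(−4.880) = 0.034

0.03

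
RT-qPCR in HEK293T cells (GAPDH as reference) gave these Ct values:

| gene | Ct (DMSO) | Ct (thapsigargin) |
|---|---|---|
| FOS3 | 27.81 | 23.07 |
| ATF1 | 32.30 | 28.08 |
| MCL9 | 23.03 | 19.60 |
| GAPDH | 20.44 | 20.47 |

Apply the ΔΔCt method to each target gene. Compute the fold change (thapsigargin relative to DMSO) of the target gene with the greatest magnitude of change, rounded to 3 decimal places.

27.284

FOS3: ΔΔCt = (23.07−20.47) − (27.81−20.44) = 2.60 − 7.37 = -4.77; fold change = 2^4.77 = 27.284
ATF1: ΔΔCt = (28.08−20.47) − (32.30−20.44) = 7.61 − 11.86 = -4.25; fold change = 2^4.25 = 19.027
MCL9: ΔΔCt = (19.60−20.47) − (23.03−20.44) = -0.87 − 2.59 = -3.46; fold change = 2^3.46 = 11.004
FOS3 has the largest |ΔΔCt| = 4.77.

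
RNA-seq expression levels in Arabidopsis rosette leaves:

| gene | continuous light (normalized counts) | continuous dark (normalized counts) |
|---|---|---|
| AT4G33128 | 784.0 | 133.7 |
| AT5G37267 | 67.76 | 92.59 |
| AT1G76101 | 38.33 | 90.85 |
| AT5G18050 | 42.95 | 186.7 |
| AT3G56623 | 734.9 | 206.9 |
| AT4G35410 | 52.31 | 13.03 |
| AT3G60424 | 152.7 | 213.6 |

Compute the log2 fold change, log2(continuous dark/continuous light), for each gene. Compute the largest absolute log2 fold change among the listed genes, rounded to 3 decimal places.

2.552

log2(133.7/784.0) = -2.552  (AT4G33128)
log2(92.59/67.76) = 0.450  (AT5G37267)
log2(90.85/38.33) = 1.245  (AT1G76101)
log2(186.7/42.95) = 2.120  (AT5G18050)
log2(206.9/734.9) = -1.829  (AT3G56623)
log2(13.03/52.31) = -2.005  (AT4G35410)
log2(213.6/152.7) = 0.484  (AT3G60424)
The largest magnitude belongs to AT4G33128.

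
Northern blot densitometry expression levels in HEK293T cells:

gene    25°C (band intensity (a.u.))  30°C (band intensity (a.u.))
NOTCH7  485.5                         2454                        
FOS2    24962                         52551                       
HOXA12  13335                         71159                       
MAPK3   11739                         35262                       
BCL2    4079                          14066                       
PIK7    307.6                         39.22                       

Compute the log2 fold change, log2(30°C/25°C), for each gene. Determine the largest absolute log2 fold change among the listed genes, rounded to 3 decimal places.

log2(2454/485.5) = 2.338  (NOTCH7)
log2(52551/24962) = 1.074  (FOS2)
log2(71159/13335) = 2.416  (HOXA12)
log2(35262/11739) = 1.587  (MAPK3)
log2(14066/4079) = 1.786  (BCL2)
log2(39.22/307.6) = -2.971  (PIK7)
The largest magnitude belongs to PIK7.

2.971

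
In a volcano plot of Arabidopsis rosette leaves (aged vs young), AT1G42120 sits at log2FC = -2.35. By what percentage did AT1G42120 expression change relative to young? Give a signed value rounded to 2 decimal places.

-80.39%

Fold change = 2^(-2.35) = 0.1961
Percent change = (FC − 1) × 100% = (0.1961 − 1) × 100 = -80.39%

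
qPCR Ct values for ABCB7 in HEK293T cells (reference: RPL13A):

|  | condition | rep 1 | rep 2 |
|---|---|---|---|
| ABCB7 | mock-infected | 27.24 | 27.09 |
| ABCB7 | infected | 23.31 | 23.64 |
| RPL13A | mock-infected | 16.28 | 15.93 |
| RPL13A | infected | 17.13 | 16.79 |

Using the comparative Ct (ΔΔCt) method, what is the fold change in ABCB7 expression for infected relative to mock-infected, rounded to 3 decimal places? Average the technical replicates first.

23.344

Mean Ct: ABCB7 mock-infected 27.165; ABCB7 infected 23.475; RPL13A mock-infected 16.105; RPL13A infected 16.960
ΔCt(mock-infected) = 27.165 − 16.105 = 11.060
ΔCt(infected) = 23.475 − 16.960 = 6.515
ΔΔCt = 6.515 − 11.060 = -4.545
Fold change = 2^(−(-4.545)) = 2^4.545 = 23.3443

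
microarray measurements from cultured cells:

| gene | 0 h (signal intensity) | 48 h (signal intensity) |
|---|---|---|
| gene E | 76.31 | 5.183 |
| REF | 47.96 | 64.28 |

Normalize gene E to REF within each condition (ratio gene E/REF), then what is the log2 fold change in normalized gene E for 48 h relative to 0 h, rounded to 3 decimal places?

gene E/REF (0 h) = 76.31 / 47.96 = 1.5911
gene E/REF (48 h) = 5.183 / 64.28 = 0.080632
Fold change = 0.080632 / 1.5911 = 0.0507
log2(0.0507) = -4.3026

-4.303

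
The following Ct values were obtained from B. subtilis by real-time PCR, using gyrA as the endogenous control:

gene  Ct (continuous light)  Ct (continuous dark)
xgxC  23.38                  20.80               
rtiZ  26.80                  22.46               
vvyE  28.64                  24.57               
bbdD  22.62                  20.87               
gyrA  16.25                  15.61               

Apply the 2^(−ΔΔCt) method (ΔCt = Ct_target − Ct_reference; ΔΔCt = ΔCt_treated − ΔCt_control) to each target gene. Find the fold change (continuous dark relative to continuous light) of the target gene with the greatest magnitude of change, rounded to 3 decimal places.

xgxC: ΔΔCt = (20.80−15.61) − (23.38−16.25) = 5.19 − 7.13 = -1.94; fold change = 2^1.94 = 3.837
rtiZ: ΔΔCt = (22.46−15.61) − (26.80−16.25) = 6.85 − 10.55 = -3.70; fold change = 2^3.70 = 12.996
vvyE: ΔΔCt = (24.57−15.61) − (28.64−16.25) = 8.96 − 12.39 = -3.43; fold change = 2^3.43 = 10.778
bbdD: ΔΔCt = (20.87−15.61) − (22.62−16.25) = 5.26 − 6.37 = -1.11; fold change = 2^1.11 = 2.158
rtiZ has the largest |ΔΔCt| = 3.70.

12.996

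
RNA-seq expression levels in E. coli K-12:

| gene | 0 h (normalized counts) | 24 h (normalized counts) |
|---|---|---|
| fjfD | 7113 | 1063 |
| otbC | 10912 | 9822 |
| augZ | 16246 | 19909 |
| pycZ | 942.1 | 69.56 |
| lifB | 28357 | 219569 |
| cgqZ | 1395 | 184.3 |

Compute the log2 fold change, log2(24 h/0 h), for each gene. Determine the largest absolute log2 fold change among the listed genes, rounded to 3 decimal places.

log2(1063/7113) = -2.742  (fjfD)
log2(9822/10912) = -0.152  (otbC)
log2(19909/16246) = 0.293  (augZ)
log2(69.56/942.1) = -3.760  (pycZ)
log2(219569/28357) = 2.953  (lifB)
log2(184.3/1395) = -2.920  (cgqZ)
The largest magnitude belongs to pycZ.

3.760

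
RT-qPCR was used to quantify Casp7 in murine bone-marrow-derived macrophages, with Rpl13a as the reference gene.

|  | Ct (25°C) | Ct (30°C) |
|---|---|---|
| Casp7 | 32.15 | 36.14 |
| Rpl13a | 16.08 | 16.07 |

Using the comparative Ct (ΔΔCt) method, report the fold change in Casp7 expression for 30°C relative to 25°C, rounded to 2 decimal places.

0.06

ΔCt(25°C) = 32.150 − 16.080 = 16.070
ΔCt(30°C) = 36.140 − 16.070 = 20.070
ΔΔCt = 20.070 − 16.070 = 4.000
Fold change = 2^(−4.000) = 0.062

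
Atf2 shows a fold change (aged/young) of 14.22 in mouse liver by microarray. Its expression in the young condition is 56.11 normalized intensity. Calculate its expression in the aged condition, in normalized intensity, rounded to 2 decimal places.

797.88

aged expression = 56.11 × 14.22 = 797.88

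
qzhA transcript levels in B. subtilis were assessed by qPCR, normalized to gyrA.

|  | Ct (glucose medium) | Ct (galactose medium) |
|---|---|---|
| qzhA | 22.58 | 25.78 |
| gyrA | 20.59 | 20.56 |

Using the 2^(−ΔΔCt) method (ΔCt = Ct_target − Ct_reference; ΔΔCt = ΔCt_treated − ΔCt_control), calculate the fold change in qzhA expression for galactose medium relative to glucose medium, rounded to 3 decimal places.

0.107

ΔCt(glucose medium) = 22.580 − 20.590 = 1.990
ΔCt(galactose medium) = 25.780 − 20.560 = 5.220
ΔΔCt = 5.220 − 1.990 = 3.230
Fold change = 2^(−3.230) = 0.1066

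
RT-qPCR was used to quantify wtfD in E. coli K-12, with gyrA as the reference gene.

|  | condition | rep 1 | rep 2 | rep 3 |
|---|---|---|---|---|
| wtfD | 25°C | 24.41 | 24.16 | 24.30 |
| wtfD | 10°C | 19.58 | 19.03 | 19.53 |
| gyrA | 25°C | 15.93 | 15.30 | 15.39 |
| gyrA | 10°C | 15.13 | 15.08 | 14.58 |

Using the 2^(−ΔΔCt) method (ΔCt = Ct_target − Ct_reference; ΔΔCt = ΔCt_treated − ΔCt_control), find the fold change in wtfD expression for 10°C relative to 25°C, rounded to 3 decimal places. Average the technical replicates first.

Mean Ct: wtfD 25°C 24.290; wtfD 10°C 19.380; gyrA 25°C 15.540; gyrA 10°C 14.930
ΔCt(25°C) = 24.290 − 15.540 = 8.750
ΔCt(10°C) = 19.380 − 14.930 = 4.450
ΔΔCt = 4.450 − 8.750 = -4.300
Fold change = 2^(−(-4.300)) = 2^4.300 = 19.6983

19.698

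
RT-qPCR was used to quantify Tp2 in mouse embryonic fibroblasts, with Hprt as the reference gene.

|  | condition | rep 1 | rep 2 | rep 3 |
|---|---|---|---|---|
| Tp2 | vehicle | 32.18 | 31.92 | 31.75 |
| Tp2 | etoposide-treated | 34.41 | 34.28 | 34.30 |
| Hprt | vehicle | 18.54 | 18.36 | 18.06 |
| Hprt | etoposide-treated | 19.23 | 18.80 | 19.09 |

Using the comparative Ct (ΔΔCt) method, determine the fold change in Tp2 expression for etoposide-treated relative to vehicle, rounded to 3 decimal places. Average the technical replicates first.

Mean Ct: Tp2 vehicle 31.950; Tp2 etoposide-treated 34.330; Hprt vehicle 18.320; Hprt etoposide-treated 19.040
ΔCt(vehicle) = 31.950 − 18.320 = 13.630
ΔCt(etoposide-treated) = 34.330 − 19.040 = 15.290
ΔΔCt = 15.290 − 13.630 = 1.660
Fold change = 2^(−1.660) = 0.3164

0.316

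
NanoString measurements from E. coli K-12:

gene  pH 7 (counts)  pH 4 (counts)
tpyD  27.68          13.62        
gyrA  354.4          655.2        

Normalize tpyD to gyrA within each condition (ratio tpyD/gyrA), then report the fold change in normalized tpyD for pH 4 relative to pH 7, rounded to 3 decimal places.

0.266

tpyD/gyrA (pH 7) = 27.68 / 354.4 = 0.078104
tpyD/gyrA (pH 4) = 13.62 / 655.2 = 0.020788
Fold change = 0.020788 / 0.078104 = 0.2662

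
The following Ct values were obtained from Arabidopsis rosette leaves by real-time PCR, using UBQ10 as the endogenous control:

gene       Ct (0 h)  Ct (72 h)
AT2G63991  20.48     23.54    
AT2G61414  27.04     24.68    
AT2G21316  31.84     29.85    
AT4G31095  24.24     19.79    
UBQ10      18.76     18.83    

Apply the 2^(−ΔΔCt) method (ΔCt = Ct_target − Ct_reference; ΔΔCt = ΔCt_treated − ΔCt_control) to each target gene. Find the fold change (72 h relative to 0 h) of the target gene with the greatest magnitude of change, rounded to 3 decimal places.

22.943

AT2G63991: ΔΔCt = (23.54−18.83) − (20.48−18.76) = 4.71 − 1.72 = 2.99; fold change = 2^-2.99 = 0.126
AT2G61414: ΔΔCt = (24.68−18.83) − (27.04−18.76) = 5.85 − 8.28 = -2.43; fold change = 2^2.43 = 5.389
AT2G21316: ΔΔCt = (29.85−18.83) − (31.84−18.76) = 11.02 − 13.08 = -2.06; fold change = 2^2.06 = 4.170
AT4G31095: ΔΔCt = (19.79−18.83) − (24.24−18.76) = 0.96 − 5.48 = -4.52; fold change = 2^4.52 = 22.943
AT4G31095 has the largest |ΔΔCt| = 4.52.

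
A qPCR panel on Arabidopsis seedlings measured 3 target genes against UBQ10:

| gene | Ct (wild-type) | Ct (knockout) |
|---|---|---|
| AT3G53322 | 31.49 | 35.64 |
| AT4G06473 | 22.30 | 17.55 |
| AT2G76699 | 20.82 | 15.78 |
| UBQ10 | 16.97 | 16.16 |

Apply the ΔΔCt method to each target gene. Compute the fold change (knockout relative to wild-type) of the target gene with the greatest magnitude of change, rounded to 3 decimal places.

AT3G53322: ΔΔCt = (35.64−16.16) − (31.49−16.97) = 19.48 − 14.52 = 4.96; fold change = 2^-4.96 = 0.032
AT4G06473: ΔΔCt = (17.55−16.16) − (22.30−16.97) = 1.39 − 5.33 = -3.94; fold change = 2^3.94 = 15.348
AT2G76699: ΔΔCt = (15.78−16.16) − (20.82−16.97) = -0.38 − 3.85 = -4.23; fold change = 2^4.23 = 18.765
AT3G53322 has the largest |ΔΔCt| = 4.96.

0.032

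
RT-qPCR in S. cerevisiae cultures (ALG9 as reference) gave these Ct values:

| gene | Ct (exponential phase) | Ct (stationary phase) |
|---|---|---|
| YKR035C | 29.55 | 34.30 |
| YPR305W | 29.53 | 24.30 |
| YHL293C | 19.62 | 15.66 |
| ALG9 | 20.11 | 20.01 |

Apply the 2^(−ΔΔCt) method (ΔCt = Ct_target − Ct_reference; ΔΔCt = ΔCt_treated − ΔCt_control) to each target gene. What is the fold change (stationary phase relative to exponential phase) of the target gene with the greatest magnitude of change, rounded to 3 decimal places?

35.017

YKR035C: ΔΔCt = (34.30−20.01) − (29.55−20.11) = 14.29 − 9.44 = 4.85; fold change = 2^-4.85 = 0.035
YPR305W: ΔΔCt = (24.30−20.01) − (29.53−20.11) = 4.29 − 9.42 = -5.13; fold change = 2^5.13 = 35.017
YHL293C: ΔΔCt = (15.66−20.01) − (19.62−20.11) = -4.35 − (-0.49) = -3.86; fold change = 2^3.86 = 14.520
YPR305W has the largest |ΔΔCt| = 5.13.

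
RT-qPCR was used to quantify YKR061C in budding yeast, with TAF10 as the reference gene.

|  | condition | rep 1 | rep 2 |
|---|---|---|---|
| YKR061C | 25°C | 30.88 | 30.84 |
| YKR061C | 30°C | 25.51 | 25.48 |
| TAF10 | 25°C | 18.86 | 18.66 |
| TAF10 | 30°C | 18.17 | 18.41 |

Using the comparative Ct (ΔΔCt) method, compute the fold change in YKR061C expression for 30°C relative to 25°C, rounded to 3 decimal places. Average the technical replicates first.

29.754

Mean Ct: YKR061C 25°C 30.860; YKR061C 30°C 25.495; TAF10 25°C 18.760; TAF10 30°C 18.290
ΔCt(25°C) = 30.860 − 18.760 = 12.100
ΔCt(30°C) = 25.495 − 18.290 = 7.205
ΔΔCt = 7.205 − 12.100 = -4.895
Fold change = 2^(−(-4.895)) = 2^4.895 = 29.7538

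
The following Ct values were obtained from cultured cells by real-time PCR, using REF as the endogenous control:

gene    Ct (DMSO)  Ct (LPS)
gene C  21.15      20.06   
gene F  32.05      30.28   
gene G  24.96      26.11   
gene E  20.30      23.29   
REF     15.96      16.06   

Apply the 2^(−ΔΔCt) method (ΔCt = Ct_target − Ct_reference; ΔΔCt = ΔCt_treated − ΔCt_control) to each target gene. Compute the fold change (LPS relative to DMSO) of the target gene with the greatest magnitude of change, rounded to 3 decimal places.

0.135

gene C: ΔΔCt = (20.06−16.06) − (21.15−15.96) = 4.00 − 5.19 = -1.19; fold change = 2^1.19 = 2.282
gene F: ΔΔCt = (30.28−16.06) − (32.05−15.96) = 14.22 − 16.09 = -1.87; fold change = 2^1.87 = 3.655
gene G: ΔΔCt = (26.11−16.06) − (24.96−15.96) = 10.05 − 9.00 = 1.05; fold change = 2^-1.05 = 0.483
gene E: ΔΔCt = (23.29−16.06) − (20.30−15.96) = 7.23 − 4.34 = 2.89; fold change = 2^-2.89 = 0.135
gene E has the largest |ΔΔCt| = 2.89.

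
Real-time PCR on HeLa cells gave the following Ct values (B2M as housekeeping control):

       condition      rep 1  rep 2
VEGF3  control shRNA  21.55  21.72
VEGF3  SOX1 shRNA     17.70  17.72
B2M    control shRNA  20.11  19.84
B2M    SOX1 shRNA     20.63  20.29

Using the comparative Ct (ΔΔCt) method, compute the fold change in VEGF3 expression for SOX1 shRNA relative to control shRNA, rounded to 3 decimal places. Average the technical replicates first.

Mean Ct: VEGF3 control shRNA 21.635; VEGF3 SOX1 shRNA 17.710; B2M control shRNA 19.975; B2M SOX1 shRNA 20.460
ΔCt(control shRNA) = 21.635 − 19.975 = 1.660
ΔCt(SOX1 shRNA) = 17.710 − 20.460 = -2.750
ΔΔCt = -2.750 − 1.660 = -4.410
Fold change = 2^(−(-4.410)) = 2^4.410 = 21.2590

21.259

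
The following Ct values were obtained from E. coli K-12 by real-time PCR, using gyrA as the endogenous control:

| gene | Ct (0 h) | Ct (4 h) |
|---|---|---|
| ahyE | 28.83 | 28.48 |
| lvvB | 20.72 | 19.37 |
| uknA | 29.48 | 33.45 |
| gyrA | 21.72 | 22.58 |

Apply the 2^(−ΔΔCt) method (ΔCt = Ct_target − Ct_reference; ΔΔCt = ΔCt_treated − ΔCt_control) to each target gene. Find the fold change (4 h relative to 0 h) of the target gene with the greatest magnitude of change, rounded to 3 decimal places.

0.116

ahyE: ΔΔCt = (28.48−22.58) − (28.83−21.72) = 5.90 − 7.11 = -1.21; fold change = 2^1.21 = 2.313
lvvB: ΔΔCt = (19.37−22.58) − (20.72−21.72) = -3.21 − (-1.00) = -2.21; fold change = 2^2.21 = 4.627
uknA: ΔΔCt = (33.45−22.58) − (29.48−21.72) = 10.87 − 7.76 = 3.11; fold change = 2^-3.11 = 0.116
uknA has the largest |ΔΔCt| = 3.11.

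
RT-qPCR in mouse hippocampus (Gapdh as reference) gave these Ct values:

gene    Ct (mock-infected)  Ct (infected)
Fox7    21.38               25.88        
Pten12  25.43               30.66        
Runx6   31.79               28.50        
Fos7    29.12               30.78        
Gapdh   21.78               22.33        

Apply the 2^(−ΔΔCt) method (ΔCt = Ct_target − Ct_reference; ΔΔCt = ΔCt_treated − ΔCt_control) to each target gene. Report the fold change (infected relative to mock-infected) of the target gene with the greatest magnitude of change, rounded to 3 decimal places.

0.039

Fox7: ΔΔCt = (25.88−22.33) − (21.38−21.78) = 3.55 − (-0.40) = 3.95; fold change = 2^-3.95 = 0.065
Pten12: ΔΔCt = (30.66−22.33) − (25.43−21.78) = 8.33 − 3.65 = 4.68; fold change = 2^-4.68 = 0.039
Runx6: ΔΔCt = (28.50−22.33) − (31.79−21.78) = 6.17 − 10.01 = -3.84; fold change = 2^3.84 = 14.320
Fos7: ΔΔCt = (30.78−22.33) − (29.12−21.78) = 8.45 − 7.34 = 1.11; fold change = 2^-1.11 = 0.463
Pten12 has the largest |ΔΔCt| = 4.68.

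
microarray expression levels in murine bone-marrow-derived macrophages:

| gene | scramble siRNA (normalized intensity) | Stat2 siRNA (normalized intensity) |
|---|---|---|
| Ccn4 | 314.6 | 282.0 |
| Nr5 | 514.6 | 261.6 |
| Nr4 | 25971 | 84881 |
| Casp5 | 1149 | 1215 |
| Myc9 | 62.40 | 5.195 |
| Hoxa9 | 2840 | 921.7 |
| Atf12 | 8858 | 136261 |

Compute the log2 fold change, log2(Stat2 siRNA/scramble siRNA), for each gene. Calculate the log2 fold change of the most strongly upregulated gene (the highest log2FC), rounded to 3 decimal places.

log2(282.0/314.6) = -0.158  (Ccn4)
log2(261.6/514.6) = -0.976  (Nr5)
log2(84881/25971) = 1.709  (Nr4)
log2(1215/1149) = 0.081  (Casp5)
log2(5.195/62.40) = -3.586  (Myc9)
log2(921.7/2840) = -1.624  (Hoxa9)
log2(136261/8858) = 3.943  (Atf12)
Atf12 is most strongly upregulated.

3.943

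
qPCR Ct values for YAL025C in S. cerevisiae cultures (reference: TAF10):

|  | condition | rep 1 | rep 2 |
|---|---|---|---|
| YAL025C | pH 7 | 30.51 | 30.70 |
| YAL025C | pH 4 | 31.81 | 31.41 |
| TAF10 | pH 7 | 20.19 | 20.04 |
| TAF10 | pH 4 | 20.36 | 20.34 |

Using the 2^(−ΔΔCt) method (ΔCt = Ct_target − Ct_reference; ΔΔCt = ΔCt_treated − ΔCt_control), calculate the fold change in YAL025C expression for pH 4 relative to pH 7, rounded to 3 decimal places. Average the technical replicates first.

Mean Ct: YAL025C pH 7 30.605; YAL025C pH 4 31.610; TAF10 pH 7 20.115; TAF10 pH 4 20.350
ΔCt(pH 7) = 30.605 − 20.115 = 10.490
ΔCt(pH 4) = 31.610 − 20.350 = 11.260
ΔΔCt = 11.260 − 10.490 = 0.770
Fold change = 2^(−0.770) = 0.5864

0.586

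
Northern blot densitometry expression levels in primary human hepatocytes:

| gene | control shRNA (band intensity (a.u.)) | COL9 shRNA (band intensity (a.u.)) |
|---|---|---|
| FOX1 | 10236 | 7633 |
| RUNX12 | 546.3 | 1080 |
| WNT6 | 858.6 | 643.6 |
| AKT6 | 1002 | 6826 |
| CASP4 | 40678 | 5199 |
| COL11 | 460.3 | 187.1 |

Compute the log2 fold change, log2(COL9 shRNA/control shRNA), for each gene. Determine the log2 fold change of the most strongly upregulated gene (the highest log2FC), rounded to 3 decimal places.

2.768

log2(7633/10236) = -0.423  (FOX1)
log2(1080/546.3) = 0.983  (RUNX12)
log2(643.6/858.6) = -0.416  (WNT6)
log2(6826/1002) = 2.768  (AKT6)
log2(5199/40678) = -2.968  (CASP4)
log2(187.1/460.3) = -1.299  (COL11)
AKT6 is most strongly upregulated.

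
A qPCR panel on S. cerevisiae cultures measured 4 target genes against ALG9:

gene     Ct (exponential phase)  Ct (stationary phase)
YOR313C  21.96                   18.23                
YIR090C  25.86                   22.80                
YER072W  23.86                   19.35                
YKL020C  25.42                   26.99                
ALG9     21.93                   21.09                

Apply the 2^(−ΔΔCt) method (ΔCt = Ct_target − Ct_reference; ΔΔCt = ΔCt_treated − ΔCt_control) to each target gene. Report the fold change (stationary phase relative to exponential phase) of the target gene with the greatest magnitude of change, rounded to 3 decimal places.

12.729

YOR313C: ΔΔCt = (18.23−21.09) − (21.96−21.93) = -2.86 − 0.03 = -2.89; fold change = 2^2.89 = 7.413
YIR090C: ΔΔCt = (22.80−21.09) − (25.86−21.93) = 1.71 − 3.93 = -2.22; fold change = 2^2.22 = 4.659
YER072W: ΔΔCt = (19.35−21.09) − (23.86−21.93) = -1.74 − 1.93 = -3.67; fold change = 2^3.67 = 12.729
YKL020C: ΔΔCt = (26.99−21.09) − (25.42−21.93) = 5.90 − 3.49 = 2.41; fold change = 2^-2.41 = 0.188
YER072W has the largest |ΔΔCt| = 3.67.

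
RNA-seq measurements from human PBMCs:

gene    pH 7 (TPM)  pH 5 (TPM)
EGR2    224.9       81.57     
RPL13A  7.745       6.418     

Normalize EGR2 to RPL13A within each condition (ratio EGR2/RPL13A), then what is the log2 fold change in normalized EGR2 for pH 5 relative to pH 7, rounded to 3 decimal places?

-1.192

EGR2/RPL13A (pH 7) = 224.9 / 7.745 = 29.038
EGR2/RPL13A (pH 5) = 81.57 / 6.418 = 12.71
Fold change = 12.71 / 29.038 = 0.4377
log2(0.4377) = -1.1920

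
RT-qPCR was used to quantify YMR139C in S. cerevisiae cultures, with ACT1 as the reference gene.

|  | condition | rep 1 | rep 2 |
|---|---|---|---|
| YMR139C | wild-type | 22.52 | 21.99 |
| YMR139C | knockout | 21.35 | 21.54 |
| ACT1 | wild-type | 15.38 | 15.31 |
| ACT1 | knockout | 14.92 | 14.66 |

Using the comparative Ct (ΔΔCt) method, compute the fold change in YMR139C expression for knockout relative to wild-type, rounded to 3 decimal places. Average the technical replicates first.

Mean Ct: YMR139C wild-type 22.255; YMR139C knockout 21.445; ACT1 wild-type 15.345; ACT1 knockout 14.790
ΔCt(wild-type) = 22.255 − 15.345 = 6.910
ΔCt(knockout) = 21.445 − 14.790 = 6.655
ΔΔCt = 6.655 − 6.910 = -0.255
Fold change = 2^(−(-0.255)) = 2^0.255 = 1.1933

1.193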